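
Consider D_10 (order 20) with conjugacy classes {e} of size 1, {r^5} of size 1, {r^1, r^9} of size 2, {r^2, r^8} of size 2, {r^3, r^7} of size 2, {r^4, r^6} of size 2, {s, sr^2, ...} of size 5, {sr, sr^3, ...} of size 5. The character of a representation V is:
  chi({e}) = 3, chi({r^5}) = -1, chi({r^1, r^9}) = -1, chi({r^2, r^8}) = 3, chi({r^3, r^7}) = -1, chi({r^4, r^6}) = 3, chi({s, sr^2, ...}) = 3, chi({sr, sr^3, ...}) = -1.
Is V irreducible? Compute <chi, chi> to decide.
Not irreducible (reducible): <chi, chi> = 5 > 1.

Proof sketch: <chi, chi> = (1/|G|) sum_C |C| * |chi(C)|^2 = (1/20)[1*|3|^2 + 1*|-1|^2 + 2*|-1|^2 + 2*|3|^2 + 2*|-1|^2 + 2*|3|^2 + 5*|3|^2 + 5*|-1|^2]
  = (1/20)[(9) + (1) + (2) + (18) + (2) + (18) + (45) + (5)] = 100/20 = 5.
A character is irreducible iff <chi, chi> = 1, so this representation is reducible.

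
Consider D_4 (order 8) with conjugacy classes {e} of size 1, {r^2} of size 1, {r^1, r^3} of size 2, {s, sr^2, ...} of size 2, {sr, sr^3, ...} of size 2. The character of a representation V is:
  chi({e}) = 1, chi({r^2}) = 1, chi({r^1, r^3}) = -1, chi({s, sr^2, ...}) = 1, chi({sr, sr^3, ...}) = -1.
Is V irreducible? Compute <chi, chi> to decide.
Irreducible: <chi, chi> = 1.

Details: <chi, chi> = (1/|G|) sum_C |C| * |chi(C)|^2 = (1/8)[1*|1|^2 + 1*|1|^2 + 2*|-1|^2 + 2*|1|^2 + 2*|-1|^2]
  = (1/8)[(1) + (1) + (2) + (2) + (2)] = 8/8 = 1.
A character is irreducible iff <chi, chi> = 1, so this representation is irreducible.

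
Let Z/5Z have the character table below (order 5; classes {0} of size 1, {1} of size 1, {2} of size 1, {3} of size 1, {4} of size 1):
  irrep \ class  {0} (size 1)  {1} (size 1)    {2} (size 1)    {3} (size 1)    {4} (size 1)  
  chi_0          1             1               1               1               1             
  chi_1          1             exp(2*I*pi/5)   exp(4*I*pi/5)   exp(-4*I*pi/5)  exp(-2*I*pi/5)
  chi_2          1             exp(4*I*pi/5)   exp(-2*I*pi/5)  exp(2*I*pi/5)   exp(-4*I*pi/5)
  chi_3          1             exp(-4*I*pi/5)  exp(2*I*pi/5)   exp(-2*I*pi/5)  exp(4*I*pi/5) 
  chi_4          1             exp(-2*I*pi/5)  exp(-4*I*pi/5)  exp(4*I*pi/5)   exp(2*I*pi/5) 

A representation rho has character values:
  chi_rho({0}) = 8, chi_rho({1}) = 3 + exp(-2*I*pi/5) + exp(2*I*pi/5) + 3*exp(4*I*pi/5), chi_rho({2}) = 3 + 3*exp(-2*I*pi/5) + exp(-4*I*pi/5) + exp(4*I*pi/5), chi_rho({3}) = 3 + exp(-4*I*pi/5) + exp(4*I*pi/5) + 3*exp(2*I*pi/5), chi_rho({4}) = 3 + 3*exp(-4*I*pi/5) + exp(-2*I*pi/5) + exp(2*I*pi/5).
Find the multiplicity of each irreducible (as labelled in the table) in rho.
Multiplicities: chi_0: 3, chi_1: 1, chi_2: 3, chi_3: 0, chi_4: 1.

Solution. Use <chi_rho, chi> = (1/|G|) sum_C |C| * chi_rho(C) * conj(chi(C)) with |G| = 5 for each irreducible chi in the table:
  <chi_rho, chi_0> = (1/5)[1*(8)*conj(1) + 1*(3 + exp(-2*I*pi/5) + exp(2*I*pi/5) + 3*exp(4*I*pi/5))*conj(1) + 1*(3 + 3*exp(-2*I*pi/5) + exp(-4*I*pi/5) + exp(4*I*pi/5))*conj(1) + 1*(3 + exp(-4*I*pi/5) + exp(4*I*pi/5) + 3*exp(2*I*pi/5))*conj(1) + 1*(3 + 3*exp(-4*I*pi/5) + exp(-2*I*pi/5) + exp(2*I*pi/5))*conj(1)]
      = (1/5)[(8) + (3 + exp(-2*I*pi/5) + exp(2*I*pi/5) + 3*exp(4*I*pi/5)) + (3 + 3*exp(-2*I*pi/5) + exp(-4*I*pi/5) + exp(4*I*pi/5)) + (3 + exp(-4*I*pi/5) + exp(4*I*pi/5) + 3*exp(2*I*pi/5)) + (3 + 3*exp(-4*I*pi/5) + exp(-2*I*pi/5) + exp(2*I*pi/5))] = 15/5 = 3
  <chi_rho, chi_1> = (1/5)[1*(8)*conj(1) + 1*(3 + exp(-2*I*pi/5) + exp(2*I*pi/5) + 3*exp(4*I*pi/5))*conj(exp(2*I*pi/5)) + 1*(3 + 3*exp(-2*I*pi/5) + exp(-4*I*pi/5) + exp(4*I*pi/5))*conj(exp(4*I*pi/5)) + 1*(3 + exp(-4*I*pi/5) + exp(4*I*pi/5) + 3*exp(2*I*pi/5))*conj(exp(-4*I*pi/5)) + 1*(3 + 3*exp(-4*I*pi/5) + exp(-2*I*pi/5) + exp(2*I*pi/5))*conj(exp(-2*I*pi/5))]
      = (1/5)[(8) + (1 + 3*exp(-2*I*pi/5) + exp(-4*I*pi/5) + 3*exp(2*I*pi/5)) + (1 + 3*exp(-4*I*pi/5) + exp(2*I*pi/5) + 3*exp(4*I*pi/5)) + (1 + 3*exp(-4*I*pi/5) + exp(-2*I*pi/5) + 3*exp(4*I*pi/5)) + (1 + 3*exp(-2*I*pi/5) + exp(4*I*pi/5) + 3*exp(2*I*pi/5))] = 5/5 = 1
  <chi_rho, chi_2> = (1/5)[1*(8)*conj(1) + 1*(3 + exp(-2*I*pi/5) + exp(2*I*pi/5) + 3*exp(4*I*pi/5))*conj(exp(4*I*pi/5)) + 1*(3 + 3*exp(-2*I*pi/5) + exp(-4*I*pi/5) + exp(4*I*pi/5))*conj(exp(-2*I*pi/5)) + 1*(3 + exp(-4*I*pi/5) + exp(4*I*pi/5) + 3*exp(2*I*pi/5))*conj(exp(2*I*pi/5)) + 1*(3 + 3*exp(-4*I*pi/5) + exp(-2*I*pi/5) + exp(2*I*pi/5))*conj(exp(-4*I*pi/5))]
      = (1/5)[(8) + (3 + 3*exp(-4*I*pi/5) + exp(-2*I*pi/5) + exp(4*I*pi/5)) + (3 + exp(-2*I*pi/5) + exp(-4*I*pi/5) + 3*exp(2*I*pi/5)) + (3 + 3*exp(-2*I*pi/5) + exp(4*I*pi/5) + exp(2*I*pi/5)) + (3 + exp(-4*I*pi/5) + exp(2*I*pi/5) + 3*exp(4*I*pi/5))] = 15/5 = 3
  <chi_rho, chi_3> = (1/5)[1*(8)*conj(1) + 1*(3 + exp(-2*I*pi/5) + exp(2*I*pi/5) + 3*exp(4*I*pi/5))*conj(exp(-4*I*pi/5)) + 1*(3 + 3*exp(-2*I*pi/5) + exp(-4*I*pi/5) + exp(4*I*pi/5))*conj(exp(2*I*pi/5)) + 1*(3 + exp(-4*I*pi/5) + exp(4*I*pi/5) + 3*exp(2*I*pi/5))*conj(exp(-2*I*pi/5)) + 1*(3 + 3*exp(-4*I*pi/5) + exp(-2*I*pi/5) + exp(2*I*pi/5))*conj(exp(4*I*pi/5))]
      = (1/5)[(8) + (3*exp(-2*I*pi/5) + exp(-4*I*pi/5) + exp(2*I*pi/5) + 3*exp(4*I*pi/5)) + (3*exp(-2*I*pi/5) + 3*exp(-4*I*pi/5) + exp(4*I*pi/5) + exp(2*I*pi/5)) + (exp(-2*I*pi/5) + exp(-4*I*pi/5) + 3*exp(4*I*pi/5) + 3*exp(2*I*pi/5)) + (3*exp(-4*I*pi/5) + exp(-2*I*pi/5) + exp(4*I*pi/5) + 3*exp(2*I*pi/5))] = 0/5 = 0
  <chi_rho, chi_4> = (1/5)[1*(8)*conj(1) + 1*(3 + exp(-2*I*pi/5) + exp(2*I*pi/5) + 3*exp(4*I*pi/5))*conj(exp(-2*I*pi/5)) + 1*(3 + 3*exp(-2*I*pi/5) + exp(-4*I*pi/5) + exp(4*I*pi/5))*conj(exp(-4*I*pi/5)) + 1*(3 + exp(-4*I*pi/5) + exp(4*I*pi/5) + 3*exp(2*I*pi/5))*conj(exp(4*I*pi/5)) + 1*(3 + 3*exp(-4*I*pi/5) + exp(-2*I*pi/5) + exp(2*I*pi/5))*conj(exp(2*I*pi/5))]
      = (1/5)[(8) + (1 + 3*exp(-4*I*pi/5) + exp(4*I*pi/5) + 3*exp(2*I*pi/5)) + (1 + exp(-2*I*pi/5) + 3*exp(4*I*pi/5) + 3*exp(2*I*pi/5)) + (1 + 3*exp(-2*I*pi/5) + 3*exp(-4*I*pi/5) + exp(2*I*pi/5)) + (1 + 3*exp(-2*I*pi/5) + exp(-4*I*pi/5) + 3*exp(4*I*pi/5))] = 5/5 = 1
(Exp terms are combined using exp(i*s)*conj(exp(i*t)) = exp(i*(s-t)), and sums of them are collapsed using the identity that for every m > 1 the m distinct m-th roots of unity sum to 0, e.g. 1 + exp(2*I*pi/3) + exp(-2*I*pi/3) = 0.)
Dimension check: dim(rho) = sum (mult * dim) = 3*1 + 1*1 + 3*1 + 0*1 + 1*1 = 8 = chi_rho(e) = 8.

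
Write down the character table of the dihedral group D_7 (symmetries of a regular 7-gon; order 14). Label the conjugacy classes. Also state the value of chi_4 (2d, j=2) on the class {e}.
Conjugacy classes: {e} of size 1, {r^1, r^6} of size 2, {r^2, r^5} of size 2, {r^3, r^4} of size 2, {s, sr, ..., sr^6} of size 7.
Character table:
  irrep \ class              {e} (size 1)  {r^1, r^6} (size 2)  {r^2, r^5} (size 2)  {r^3, r^4} (size 2)  {s, sr, ..., sr^6} (size 7)
  chi_1 (triv)               1             1                    1                    1                    1                          
  chi_2 (sign: r->1, s->-1)  1             1                    1                    1                    -1                         
  chi_3 (2d, j=1)            2             2*cos(2*pi/7)        -2*cos(3*pi/7)       -2*cos(pi/7)         0                          
  chi_4 (2d, j=2)            2             -2*cos(3*pi/7)       -2*cos(pi/7)         2*cos(2*pi/7)        0                          
  chi_5 (2d, j=3)            2             -2*cos(pi/7)         2*cos(2*pi/7)        -2*cos(3*pi/7)       0                          

Spot check: chi_4 (2d, j=2) on {e} = 2.

Solution. D_7 has order 2*7 = 14 with 5 conjugacy classes, hence 5 irreducibles. Sum of squared dims 1 + 1 + 4 + 4 + 4 = 14 = |G|. Linear characters come from the abelianisation; the 2-dimensional irreps have character r^k -> 2*cos(2*pi*j*k/7), reflections -> 0.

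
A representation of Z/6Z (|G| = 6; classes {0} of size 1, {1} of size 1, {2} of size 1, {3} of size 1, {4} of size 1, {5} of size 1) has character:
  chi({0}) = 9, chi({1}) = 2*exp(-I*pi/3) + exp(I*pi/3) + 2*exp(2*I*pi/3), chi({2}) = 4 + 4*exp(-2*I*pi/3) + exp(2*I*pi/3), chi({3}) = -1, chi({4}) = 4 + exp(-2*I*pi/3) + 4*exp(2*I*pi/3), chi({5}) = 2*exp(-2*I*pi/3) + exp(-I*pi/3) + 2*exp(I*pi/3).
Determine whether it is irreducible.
Not irreducible (reducible): <chi, chi> = 17 > 1.

Proof sketch: <chi, chi> = (1/|G|) sum_C |C| * |chi(C)|^2 = (1/6)[1*|9|^2 + 1*|2*exp(-I*pi/3) + exp(I*pi/3) + 2*exp(2*I*pi/3)|^2 + 1*|4 + 4*exp(-2*I*pi/3) + exp(2*I*pi/3)|^2 + 1*|-1|^2 + 1*|4 + exp(-2*I*pi/3) + 4*exp(2*I*pi/3)|^2 + 1*|2*exp(-2*I*pi/3) + exp(-I*pi/3) + 2*exp(I*pi/3)|^2]
  = (1/6)[(81) + (1) + (9) + (1) + (9) + (1)] = 102/6 = 17.
(Exp terms are combined using exp(i*s)*conj(exp(i*t)) = exp(i*(s-t)), and sums of them are collapsed using the identity that for every m > 1 the m distinct m-th roots of unity sum to 0, e.g. 1 + exp(2*I*pi/3) + exp(-2*I*pi/3) = 0.)
A character is irreducible iff <chi, chi> = 1, so this representation is reducible.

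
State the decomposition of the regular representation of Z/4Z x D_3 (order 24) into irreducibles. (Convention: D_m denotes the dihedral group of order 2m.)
Each irreducible V_i of dimension d_i appears with multiplicity d_i, i.e. rho_reg = (direct sum over all irreducibles V_i) d_i V_i. The irreducible dimensions for Z/4Z x D_3 are 1, 1, 1, 1, 1, 1, 1, 1, 2, 2, 2, 2: 8 irreducibles of dimension 1, each with multiplicity 1; 4 irreducibles of dimension 2, each with multiplicity 2. Total dimension 8*1*1 + 4*2*2 = 24 = |G|.

Derivation: General theorem: in the regular representation of a finite group G, each irreducible appears with multiplicity equal to its dimension. Check: dim(rho_reg) = sum d_i^2 = 1 + 1 + 1 + 1 + 1 + 1 + 1 + 1 + 4 + 4 + 4 + 4 = 24 = |G|.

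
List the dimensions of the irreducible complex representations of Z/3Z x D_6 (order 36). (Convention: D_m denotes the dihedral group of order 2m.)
Dimensions: 1, 1, 1, 1, 1, 1, 1, 1, 1, 1, 1, 1, 2, 2, 2, 2, 2, 2

Why: There are 18 irreducibles (= number of conjugacy classes). Their dimensions d_i satisfy sum d_i^2 = |G| = 36: 1 + 1 + 1 + 1 + 1 + 1 + 1 + 1 + 1 + 1 + 1 + 1 + 4 + 4 + 4 + 4 + 4 + 4 = 36. (For the product with Z/3Z: each of the 3 1-dim characters of Z/3Z tensors with each irrep of D_6, giving 3 copies of each D_6-dimension.)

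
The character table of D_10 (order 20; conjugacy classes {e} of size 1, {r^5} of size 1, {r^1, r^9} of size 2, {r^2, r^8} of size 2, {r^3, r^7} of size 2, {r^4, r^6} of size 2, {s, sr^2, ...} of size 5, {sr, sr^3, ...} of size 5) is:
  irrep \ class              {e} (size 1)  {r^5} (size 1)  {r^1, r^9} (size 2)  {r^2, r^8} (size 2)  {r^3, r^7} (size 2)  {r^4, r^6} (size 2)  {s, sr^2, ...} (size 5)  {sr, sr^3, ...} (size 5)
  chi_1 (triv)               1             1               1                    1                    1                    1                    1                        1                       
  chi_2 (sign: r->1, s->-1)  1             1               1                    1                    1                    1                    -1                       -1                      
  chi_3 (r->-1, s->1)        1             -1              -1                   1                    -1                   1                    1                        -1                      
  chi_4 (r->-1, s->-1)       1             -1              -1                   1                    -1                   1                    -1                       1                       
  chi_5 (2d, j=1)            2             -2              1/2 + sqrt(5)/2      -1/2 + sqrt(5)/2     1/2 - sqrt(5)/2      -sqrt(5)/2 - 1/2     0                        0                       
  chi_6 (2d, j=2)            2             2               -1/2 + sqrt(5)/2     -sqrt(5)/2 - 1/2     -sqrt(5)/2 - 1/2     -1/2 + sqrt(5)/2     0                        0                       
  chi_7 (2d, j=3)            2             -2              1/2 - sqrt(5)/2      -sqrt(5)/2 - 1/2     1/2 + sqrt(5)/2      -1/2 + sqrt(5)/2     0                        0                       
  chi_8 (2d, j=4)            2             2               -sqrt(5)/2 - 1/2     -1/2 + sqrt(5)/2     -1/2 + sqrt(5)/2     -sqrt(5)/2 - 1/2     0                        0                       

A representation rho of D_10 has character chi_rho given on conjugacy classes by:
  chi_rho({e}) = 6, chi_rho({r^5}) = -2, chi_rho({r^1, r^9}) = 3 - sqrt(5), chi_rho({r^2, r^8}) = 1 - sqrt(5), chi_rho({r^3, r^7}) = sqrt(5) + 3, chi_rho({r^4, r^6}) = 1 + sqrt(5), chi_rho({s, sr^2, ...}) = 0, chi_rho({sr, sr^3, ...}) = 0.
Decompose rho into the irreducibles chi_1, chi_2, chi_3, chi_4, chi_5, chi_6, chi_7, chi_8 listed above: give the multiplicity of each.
Multiplicities: chi_1: 1, chi_2: 1, chi_3: 0, chi_4: 0, chi_5: 0, chi_6: 0, chi_7: 2, chi_8: 0.

Details: Use <chi_rho, chi> = (1/|G|) sum_C |C| * chi_rho(C) * conj(chi(C)) with |G| = 20 for each irreducible chi in the table:
  <chi_rho, chi_1> = (1/20)[1*(6)*conj(1) + 1*(-2)*conj(1) + 2*(3 - sqrt(5))*conj(1) + 2*(1 - sqrt(5))*conj(1) + 2*(sqrt(5) + 3)*conj(1) + 2*(1 + sqrt(5))*conj(1) + 5*(0)*conj(1) + 5*(0)*conj(1)]
      = (1/20)[(6) + (-2) + (6 - 2*sqrt(5)) + (2 - 2*sqrt(5)) + (2*sqrt(5) + 6) + (2 + 2*sqrt(5)) + (0) + (0)] = 20/20 = 1
  <chi_rho, chi_2> = (1/20)[1*(6)*conj(1) + 1*(-2)*conj(1) + 2*(3 - sqrt(5))*conj(1) + 2*(1 - sqrt(5))*conj(1) + 2*(sqrt(5) + 3)*conj(1) + 2*(1 + sqrt(5))*conj(1) + 5*(0)*conj(-1) + 5*(0)*conj(-1)]
      = (1/20)[(6) + (-2) + (6 - 2*sqrt(5)) + (2 - 2*sqrt(5)) + (2*sqrt(5) + 6) + (2 + 2*sqrt(5)) + (0) + (0)] = 20/20 = 1
  <chi_rho, chi_3> = (1/20)[1*(6)*conj(1) + 1*(-2)*conj(-1) + 2*(3 - sqrt(5))*conj(-1) + 2*(1 - sqrt(5))*conj(1) + 2*(sqrt(5) + 3)*conj(-1) + 2*(1 + sqrt(5))*conj(1) + 5*(0)*conj(1) + 5*(0)*conj(-1)]
      = (1/20)[(6) + (2) + (-6 + 2*sqrt(5)) + (2 - 2*sqrt(5)) + (-6 - 2*sqrt(5)) + (2 + 2*sqrt(5)) + (0) + (0)] = 0/20 = 0
  <chi_rho, chi_4> = (1/20)[1*(6)*conj(1) + 1*(-2)*conj(-1) + 2*(3 - sqrt(5))*conj(-1) + 2*(1 - sqrt(5))*conj(1) + 2*(sqrt(5) + 3)*conj(-1) + 2*(1 + sqrt(5))*conj(1) + 5*(0)*conj(-1) + 5*(0)*conj(1)]
      = (1/20)[(6) + (2) + (-6 + 2*sqrt(5)) + (2 - 2*sqrt(5)) + (-6 - 2*sqrt(5)) + (2 + 2*sqrt(5)) + (0) + (0)] = 0/20 = 0
  <chi_rho, chi_5> = (1/20)[1*(6)*conj(2) + 1*(-2)*conj(-2) + 2*(3 - sqrt(5))*conj(1/2 + sqrt(5)/2) + 2*(1 - sqrt(5))*conj(-1/2 + sqrt(5)/2) + 2*(sqrt(5) + 3)*conj(1/2 - sqrt(5)/2) + 2*(1 + sqrt(5))*conj(-sqrt(5)/2 - 1/2) + 5*(0)*conj(0) + 5*(0)*conj(0)]
      = (1/20)[(12) + (4) + (-2 + 2*sqrt(5)) + (-6 + 2*sqrt(5)) + (-2*sqrt(5) - 2) + (-6 - 2*sqrt(5)) + (0) + (0)] = 0/20 = 0
  <chi_rho, chi_6> = (1/20)[1*(6)*conj(2) + 1*(-2)*conj(2) + 2*(3 - sqrt(5))*conj(-1/2 + sqrt(5)/2) + 2*(1 - sqrt(5))*conj(-sqrt(5)/2 - 1/2) + 2*(sqrt(5) + 3)*conj(-sqrt(5)/2 - 1/2) + 2*(1 + sqrt(5))*conj(-1/2 + sqrt(5)/2) + 5*(0)*conj(0) + 5*(0)*conj(0)]
      = (1/20)[(12) + (-4) + (-8 + 4*sqrt(5)) + (4) + (-4*sqrt(5) - 8) + (4) + (0) + (0)] = 0/20 = 0
  <chi_rho, chi_7> = (1/20)[1*(6)*conj(2) + 1*(-2)*conj(-2) + 2*(3 - sqrt(5))*conj(1/2 - sqrt(5)/2) + 2*(1 - sqrt(5))*conj(-sqrt(5)/2 - 1/2) + 2*(sqrt(5) + 3)*conj(1/2 + sqrt(5)/2) + 2*(1 + sqrt(5))*conj(-1/2 + sqrt(5)/2) + 5*(0)*conj(0) + 5*(0)*conj(0)]
      = (1/20)[(12) + (4) + (8 - 4*sqrt(5)) + (4) + (8 + 4*sqrt(5)) + (4) + (0) + (0)] = 40/20 = 2
  <chi_rho, chi_8> = (1/20)[1*(6)*conj(2) + 1*(-2)*conj(2) + 2*(3 - sqrt(5))*conj(-sqrt(5)/2 - 1/2) + 2*(1 - sqrt(5))*conj(-1/2 + sqrt(5)/2) + 2*(sqrt(5) + 3)*conj(-1/2 + sqrt(5)/2) + 2*(1 + sqrt(5))*conj(-sqrt(5)/2 - 1/2) + 5*(0)*conj(0) + 5*(0)*conj(0)]
      = (1/20)[(12) + (-4) + (2 - 2*sqrt(5)) + (-6 + 2*sqrt(5)) + (2 + 2*sqrt(5)) + (-6 - 2*sqrt(5)) + (0) + (0)] = 0/20 = 0
Dimension check: dim(rho) = sum (mult * dim) = 1*1 + 1*1 + 0*1 + 0*1 + 0*2 + 0*2 + 2*2 + 0*2 = 6 = chi_rho(e) = 6.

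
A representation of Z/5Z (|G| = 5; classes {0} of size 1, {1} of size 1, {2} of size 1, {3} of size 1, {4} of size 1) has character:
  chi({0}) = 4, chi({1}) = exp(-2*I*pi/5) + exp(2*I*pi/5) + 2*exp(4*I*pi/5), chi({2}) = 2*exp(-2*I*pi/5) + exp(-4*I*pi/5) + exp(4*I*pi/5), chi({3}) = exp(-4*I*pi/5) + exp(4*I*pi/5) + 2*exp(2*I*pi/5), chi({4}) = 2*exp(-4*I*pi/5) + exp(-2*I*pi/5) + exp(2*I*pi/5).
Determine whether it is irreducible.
Not irreducible (reducible): <chi, chi> = 6 > 1.

Explanation: <chi, chi> = (1/|G|) sum_C |C| * |chi(C)|^2 = (1/5)[1*|4|^2 + 1*|exp(-2*I*pi/5) + exp(2*I*pi/5) + 2*exp(4*I*pi/5)|^2 + 1*|2*exp(-2*I*pi/5) + exp(-4*I*pi/5) + exp(4*I*pi/5)|^2 + 1*|exp(-4*I*pi/5) + exp(4*I*pi/5) + 2*exp(2*I*pi/5)|^2 + 1*|2*exp(-4*I*pi/5) + exp(-2*I*pi/5) + exp(2*I*pi/5)|^2]
  = (1/5)[(16) + (6 + 2*exp(-2*I*pi/5) + 3*exp(-4*I*pi/5) + 3*exp(4*I*pi/5) + 2*exp(2*I*pi/5)) + (6 + 3*exp(-2*I*pi/5) + 2*exp(-4*I*pi/5) + 2*exp(4*I*pi/5) + 3*exp(2*I*pi/5)) + (6 + 3*exp(-2*I*pi/5) + 2*exp(-4*I*pi/5) + 2*exp(4*I*pi/5) + 3*exp(2*I*pi/5)) + (6 + 2*exp(-2*I*pi/5) + 3*exp(-4*I*pi/5) + 3*exp(4*I*pi/5) + 2*exp(2*I*pi/5))] = 30/5 = 6.
(Exp terms are combined using exp(i*s)*conj(exp(i*t)) = exp(i*(s-t)), and sums of them are collapsed using the identity that for every m > 1 the m distinct m-th roots of unity sum to 0, e.g. 1 + exp(2*I*pi/3) + exp(-2*I*pi/3) = 0.)
A character is irreducible iff <chi, chi> = 1, so this representation is reducible.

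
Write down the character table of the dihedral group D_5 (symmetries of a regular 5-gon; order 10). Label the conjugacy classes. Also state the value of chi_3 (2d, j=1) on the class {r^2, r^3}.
Conjugacy classes: {e} of size 1, {r^1, r^4} of size 2, {r^2, r^3} of size 2, {s, sr, ..., sr^4} of size 5.
Character table:
  irrep \ class              {e} (size 1)  {r^1, r^4} (size 2)  {r^2, r^3} (size 2)  {s, sr, ..., sr^4} (size 5)
  chi_1 (triv)               1             1                    1                    1                          
  chi_2 (sign: r->1, s->-1)  1             1                    1                    -1                         
  chi_3 (2d, j=1)            2             -1/2 + sqrt(5)/2     -sqrt(5)/2 - 1/2     0                          
  chi_4 (2d, j=2)            2             -sqrt(5)/2 - 1/2     -1/2 + sqrt(5)/2     0                          

Spot check: chi_3 (2d, j=1) on {r^2, r^3} = -sqrt(5)/2 - 1/2.

Derivation: D_5 has order 2*5 = 10 with 4 conjugacy classes, hence 4 irreducibles. Sum of squared dims 1 + 1 + 4 + 4 = 10 = |G|. Linear characters come from the abelianisation; the 2-dimensional irreps have character r^k -> 2*cos(2*pi*j*k/5), reflections -> 0.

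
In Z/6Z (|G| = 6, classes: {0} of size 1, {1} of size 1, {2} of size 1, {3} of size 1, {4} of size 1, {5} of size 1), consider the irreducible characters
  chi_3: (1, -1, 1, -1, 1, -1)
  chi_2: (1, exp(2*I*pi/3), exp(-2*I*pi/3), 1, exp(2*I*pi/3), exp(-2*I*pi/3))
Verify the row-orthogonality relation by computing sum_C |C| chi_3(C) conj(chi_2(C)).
Sum = 0; so <chi_3, chi_2> = 0 (distinct irreducibles are orthogonal).

Why: Compute term by term over conjugacy classes (|C| * chi_3(C) * conj(chi_2(C))):
  1*(1)*conj(1) + 1*(-1)*conj(exp(2*I*pi/3)) + 1*(1)*conj(exp(-2*I*pi/3)) + 1*(-1)*conj(1) + 1*(1)*conj(exp(2*I*pi/3)) + 1*(-1)*conj(exp(-2*I*pi/3))
  = (1) + (-exp(-2*I*pi/3)) + (exp(2*I*pi/3)) + (-1) + (exp(-2*I*pi/3)) + (-exp(2*I*pi/3))
  = 0.
(Exp terms are combined using exp(i*s)*conj(exp(i*t)) = exp(i*(s-t)), and sums of them are collapsed using the identity that for every m > 1 the m distinct m-th roots of unity sum to 0, e.g. 1 + exp(2*I*pi/3) + exp(-2*I*pi/3) = 0.)
Dividing by |G| = 6 gives 0/6 = 0, matching the row-orthogonality relation <chi_3, chi_2> = [chi_3 = chi_2].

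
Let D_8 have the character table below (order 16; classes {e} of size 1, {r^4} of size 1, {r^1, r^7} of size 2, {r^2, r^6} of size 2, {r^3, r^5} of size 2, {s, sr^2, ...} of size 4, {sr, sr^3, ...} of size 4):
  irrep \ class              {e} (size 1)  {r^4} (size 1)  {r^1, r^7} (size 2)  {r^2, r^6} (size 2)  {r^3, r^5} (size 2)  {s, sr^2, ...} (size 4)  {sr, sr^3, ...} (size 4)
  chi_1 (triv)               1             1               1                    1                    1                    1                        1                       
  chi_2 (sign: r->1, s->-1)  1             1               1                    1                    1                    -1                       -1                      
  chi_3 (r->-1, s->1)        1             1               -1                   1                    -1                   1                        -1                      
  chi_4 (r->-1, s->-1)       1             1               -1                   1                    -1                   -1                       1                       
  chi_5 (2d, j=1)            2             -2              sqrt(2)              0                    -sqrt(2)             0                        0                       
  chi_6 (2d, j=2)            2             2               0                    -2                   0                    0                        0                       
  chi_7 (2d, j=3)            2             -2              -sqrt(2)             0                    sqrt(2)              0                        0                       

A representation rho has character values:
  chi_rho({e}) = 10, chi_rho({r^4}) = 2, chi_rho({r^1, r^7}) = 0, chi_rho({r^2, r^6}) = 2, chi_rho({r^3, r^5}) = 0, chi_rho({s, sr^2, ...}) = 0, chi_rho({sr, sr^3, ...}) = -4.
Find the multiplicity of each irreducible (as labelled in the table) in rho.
Multiplicities: chi_1: 0, chi_2: 2, chi_3: 2, chi_4: 0, chi_5: 1, chi_6: 1, chi_7: 1.

Why: Use <chi_rho, chi> = (1/|G|) sum_C |C| * chi_rho(C) * conj(chi(C)) with |G| = 16 for each irreducible chi in the table:
  <chi_rho, chi_1> = (1/16)[1*(10)*conj(1) + 1*(2)*conj(1) + 2*(0)*conj(1) + 2*(2)*conj(1) + 2*(0)*conj(1) + 4*(0)*conj(1) + 4*(-4)*conj(1)]
      = (1/16)[(10) + (2) + (0) + (4) + (0) + (0) + (-16)] = 0/16 = 0
  <chi_rho, chi_2> = (1/16)[1*(10)*conj(1) + 1*(2)*conj(1) + 2*(0)*conj(1) + 2*(2)*conj(1) + 2*(0)*conj(1) + 4*(0)*conj(-1) + 4*(-4)*conj(-1)]
      = (1/16)[(10) + (2) + (0) + (4) + (0) + (0) + (16)] = 32/16 = 2
  <chi_rho, chi_3> = (1/16)[1*(10)*conj(1) + 1*(2)*conj(1) + 2*(0)*conj(-1) + 2*(2)*conj(1) + 2*(0)*conj(-1) + 4*(0)*conj(1) + 4*(-4)*conj(-1)]
      = (1/16)[(10) + (2) + (0) + (4) + (0) + (0) + (16)] = 32/16 = 2
  <chi_rho, chi_4> = (1/16)[1*(10)*conj(1) + 1*(2)*conj(1) + 2*(0)*conj(-1) + 2*(2)*conj(1) + 2*(0)*conj(-1) + 4*(0)*conj(-1) + 4*(-4)*conj(1)]
      = (1/16)[(10) + (2) + (0) + (4) + (0) + (0) + (-16)] = 0/16 = 0
  <chi_rho, chi_5> = (1/16)[1*(10)*conj(2) + 1*(2)*conj(-2) + 2*(0)*conj(sqrt(2)) + 2*(2)*conj(0) + 2*(0)*conj(-sqrt(2)) + 4*(0)*conj(0) + 4*(-4)*conj(0)]
      = (1/16)[(20) + (-4) + (0) + (0) + (0) + (0) + (0)] = 16/16 = 1
  <chi_rho, chi_6> = (1/16)[1*(10)*conj(2) + 1*(2)*conj(2) + 2*(0)*conj(0) + 2*(2)*conj(-2) + 2*(0)*conj(0) + 4*(0)*conj(0) + 4*(-4)*conj(0)]
      = (1/16)[(20) + (4) + (0) + (-8) + (0) + (0) + (0)] = 16/16 = 1
  <chi_rho, chi_7> = (1/16)[1*(10)*conj(2) + 1*(2)*conj(-2) + 2*(0)*conj(-sqrt(2)) + 2*(2)*conj(0) + 2*(0)*conj(sqrt(2)) + 4*(0)*conj(0) + 4*(-4)*conj(0)]
      = (1/16)[(20) + (-4) + (0) + (0) + (0) + (0) + (0)] = 16/16 = 1
Dimension check: dim(rho) = sum (mult * dim) = 0*1 + 2*1 + 2*1 + 0*1 + 1*2 + 1*2 + 1*2 = 10 = chi_rho(e) = 10.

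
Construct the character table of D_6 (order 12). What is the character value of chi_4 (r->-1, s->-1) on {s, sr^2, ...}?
Conjugacy classes: {e} of size 1, {r^3} of size 1, {r^1, r^5} of size 2, {r^2, r^4} of size 2, {s, sr^2, ...} of size 3, {sr, sr^3, ...} of size 3.
Character table:
  irrep \ class              {e} (size 1)  {r^3} (size 1)  {r^1, r^5} (size 2)  {r^2, r^4} (size 2)  {s, sr^2, ...} (size 3)  {sr, sr^3, ...} (size 3)
  chi_1 (triv)               1             1               1                    1                    1                        1                       
  chi_2 (sign: r->1, s->-1)  1             1               1                    1                    -1                       -1                      
  chi_3 (r->-1, s->1)        1             -1              -1                   1                    1                        -1                      
  chi_4 (r->-1, s->-1)       1             -1              -1                   1                    -1                       1                       
  chi_5 (2d, j=1)            2             -2              1                    -1                   0                        0                       
  chi_6 (2d, j=2)            2             2               -1                   -1                   0                        0                       

Spot check: chi_4 (r->-1, s->-1) on {s, sr^2, ...} = -1.

Why: D_6 has order 2*6 = 12 with 6 conjugacy classes, hence 6 irreducibles. Sum of squared dims 1 + 1 + 1 + 1 + 4 + 4 = 12 = |G|. Linear characters come from the abelianisation; the 2-dimensional irreps have character r^k -> 2*cos(2*pi*j*k/6), reflections -> 0.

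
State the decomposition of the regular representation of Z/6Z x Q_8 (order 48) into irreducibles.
Each irreducible V_i of dimension d_i appears with multiplicity d_i, i.e. rho_reg = (direct sum over all irreducibles V_i) d_i V_i. The irreducible dimensions for Z/6Z x Q_8 are 1, 1, 1, 1, 1, 1, 1, 1, 1, 1, 1, 1, 1, 1, 1, 1, 1, 1, 1, 1, 1, 1, 1, 1, 2, 2, 2, 2, 2, 2: 24 irreducibles of dimension 1, each with multiplicity 1; 6 irreducibles of dimension 2, each with multiplicity 2. Total dimension 24*1*1 + 6*2*2 = 48 = |G|.

Explanation: General theorem: in the regular representation of a finite group G, each irreducible appears with multiplicity equal to its dimension. Check: dim(rho_reg) = sum d_i^2 = 1 + 1 + 1 + 1 + 1 + 1 + 1 + 1 + 1 + 1 + 1 + 1 + 1 + 1 + 1 + 1 + 1 + 1 + 1 + 1 + 1 + 1 + 1 + 1 + 4 + 4 + 4 + 4 + 4 + 4 = 48 = |G|.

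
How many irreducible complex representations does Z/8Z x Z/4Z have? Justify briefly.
32

Working: The number of irreducible complex representations of a finite group equals its number of conjugacy classes. Z/8Z x Z/4Z is abelian of order 32, so every element is its own conjugacy class: 32 classes, so Z/8Z x Z/4Z (order 32) has exactly 32 irreducible complex representations.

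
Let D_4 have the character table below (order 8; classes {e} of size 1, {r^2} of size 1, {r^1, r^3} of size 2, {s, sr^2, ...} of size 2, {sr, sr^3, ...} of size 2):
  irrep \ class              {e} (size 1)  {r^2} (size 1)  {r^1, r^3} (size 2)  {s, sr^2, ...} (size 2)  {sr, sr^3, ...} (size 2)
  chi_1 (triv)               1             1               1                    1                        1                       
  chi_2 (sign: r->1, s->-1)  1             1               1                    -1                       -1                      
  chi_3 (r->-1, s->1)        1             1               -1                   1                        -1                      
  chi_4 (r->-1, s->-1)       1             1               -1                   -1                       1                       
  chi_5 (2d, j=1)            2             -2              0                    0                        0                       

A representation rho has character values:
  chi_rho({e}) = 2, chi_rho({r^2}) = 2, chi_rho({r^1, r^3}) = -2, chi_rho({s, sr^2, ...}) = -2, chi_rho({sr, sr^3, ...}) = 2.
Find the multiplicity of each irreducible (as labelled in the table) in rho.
Multiplicities: chi_1: 0, chi_2: 0, chi_3: 0, chi_4: 2, chi_5: 0.

Derivation: Use <chi_rho, chi> = (1/|G|) sum_C |C| * chi_rho(C) * conj(chi(C)) with |G| = 8 for each irreducible chi in the table:
  <chi_rho, chi_1> = (1/8)[1*(2)*conj(1) + 1*(2)*conj(1) + 2*(-2)*conj(1) + 2*(-2)*conj(1) + 2*(2)*conj(1)]
      = (1/8)[(2) + (2) + (-4) + (-4) + (4)] = 0/8 = 0
  <chi_rho, chi_2> = (1/8)[1*(2)*conj(1) + 1*(2)*conj(1) + 2*(-2)*conj(1) + 2*(-2)*conj(-1) + 2*(2)*conj(-1)]
      = (1/8)[(2) + (2) + (-4) + (4) + (-4)] = 0/8 = 0
  <chi_rho, chi_3> = (1/8)[1*(2)*conj(1) + 1*(2)*conj(1) + 2*(-2)*conj(-1) + 2*(-2)*conj(1) + 2*(2)*conj(-1)]
      = (1/8)[(2) + (2) + (4) + (-4) + (-4)] = 0/8 = 0
  <chi_rho, chi_4> = (1/8)[1*(2)*conj(1) + 1*(2)*conj(1) + 2*(-2)*conj(-1) + 2*(-2)*conj(-1) + 2*(2)*conj(1)]
      = (1/8)[(2) + (2) + (4) + (4) + (4)] = 16/8 = 2
  <chi_rho, chi_5> = (1/8)[1*(2)*conj(2) + 1*(2)*conj(-2) + 2*(-2)*conj(0) + 2*(-2)*conj(0) + 2*(2)*conj(0)]
      = (1/8)[(4) + (-4) + (0) + (0) + (0)] = 0/8 = 0
Dimension check: dim(rho) = sum (mult * dim) = 0*1 + 0*1 + 0*1 + 2*1 + 0*2 = 2 = chi_rho(e) = 2.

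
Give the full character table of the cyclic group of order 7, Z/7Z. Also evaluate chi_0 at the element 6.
Character table of Z/7Z (irreps indexed chi_0,...,chi_6 with chi_k(m) = zeta_7^(k*m), zeta_7 = exp(2*pi*i/7)):
  irrep \ class  {0} (size 1)  {1} (size 1)    {2} (size 1)    {3} (size 1)    {4} (size 1)    {5} (size 1)    {6} (size 1)  
  chi_0          1             1               1               1               1               1               1             
  chi_1          1             exp(2*I*pi/7)   exp(4*I*pi/7)   exp(6*I*pi/7)   exp(-6*I*pi/7)  exp(-4*I*pi/7)  exp(-2*I*pi/7)
  chi_2          1             exp(4*I*pi/7)   exp(-6*I*pi/7)  exp(-2*I*pi/7)  exp(2*I*pi/7)   exp(6*I*pi/7)   exp(-4*I*pi/7)
  chi_3          1             exp(6*I*pi/7)   exp(-2*I*pi/7)  exp(4*I*pi/7)   exp(-4*I*pi/7)  exp(2*I*pi/7)   exp(-6*I*pi/7)
  chi_4          1             exp(-6*I*pi/7)  exp(2*I*pi/7)   exp(-4*I*pi/7)  exp(4*I*pi/7)   exp(-2*I*pi/7)  exp(6*I*pi/7) 
  chi_5          1             exp(-4*I*pi/7)  exp(6*I*pi/7)   exp(2*I*pi/7)   exp(-2*I*pi/7)  exp(-6*I*pi/7)  exp(4*I*pi/7) 
  chi_6          1             exp(-2*I*pi/7)  exp(-4*I*pi/7)  exp(-6*I*pi/7)  exp(6*I*pi/7)   exp(4*I*pi/7)   exp(2*I*pi/7) 

Spot check: chi_0(6) = zeta_7^(0*6) = zeta_7^0 = 1.

Details: Z/7Z is abelian, so all 7 irreducible complex representations are 1-dimensional. They are given by chi_k(m) = zeta_7^(k*m) for k = 0,...,6. Row orthogonality: sum_m chi_k(m) conj(chi_l(m)) = 7 * [k = l].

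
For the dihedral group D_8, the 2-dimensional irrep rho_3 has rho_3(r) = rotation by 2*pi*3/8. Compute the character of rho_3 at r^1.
chi_{rho_3}(r^1) = 2*cos(2*pi*3*1/8) = -sqrt(2)

Proof sketch: rho_3(r^1) is rotation by angle 2*pi*3*1/8, whose trace is 2*cos(2*pi*3*1/8) = -sqrt(2).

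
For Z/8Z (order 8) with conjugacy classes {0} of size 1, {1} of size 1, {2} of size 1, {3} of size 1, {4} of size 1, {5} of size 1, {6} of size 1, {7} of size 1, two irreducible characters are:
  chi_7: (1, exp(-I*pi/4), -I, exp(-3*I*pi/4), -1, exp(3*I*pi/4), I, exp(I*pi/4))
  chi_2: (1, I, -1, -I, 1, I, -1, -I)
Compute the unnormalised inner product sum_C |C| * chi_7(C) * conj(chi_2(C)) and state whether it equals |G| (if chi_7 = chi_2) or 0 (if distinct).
Sum = 0; so <chi_7, chi_2> = 0 (distinct irreducibles are orthogonal).

Solution. Compute term by term over conjugacy classes (|C| * chi_7(C) * conj(chi_2(C))):
  1*(1)*conj(1) + 1*(exp(-I*pi/4))*conj(I) + 1*(-I)*conj(-1) + 1*(exp(-3*I*pi/4))*conj(-I) + 1*(-1)*conj(1) + 1*(exp(3*I*pi/4))*conj(I) + 1*(I)*conj(-1) + 1*(exp(I*pi/4))*conj(-I)
  = (1) + (-exp(I*pi/4)) + (I) + (exp(-I*pi/4)) + (-1) + (-exp(-3*I*pi/4)) + (-I) + (exp(3*I*pi/4))
  = 0.
(Exp terms are combined using exp(i*s)*conj(exp(i*t)) = exp(i*(s-t)), and sums of them are collapsed using the identity that for every m > 1 the m distinct m-th roots of unity sum to 0, e.g. 1 + exp(2*I*pi/3) + exp(-2*I*pi/3) = 0.)
Dividing by |G| = 8 gives 0/8 = 0, matching the row-orthogonality relation <chi_7, chi_2> = [chi_7 = chi_2].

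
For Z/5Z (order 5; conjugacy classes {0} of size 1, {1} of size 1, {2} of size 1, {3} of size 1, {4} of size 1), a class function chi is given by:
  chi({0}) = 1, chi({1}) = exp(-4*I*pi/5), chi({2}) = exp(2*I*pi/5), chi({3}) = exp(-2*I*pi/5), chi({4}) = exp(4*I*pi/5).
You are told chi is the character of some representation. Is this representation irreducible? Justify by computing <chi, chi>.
Irreducible: <chi, chi> = 1.

Working: <chi, chi> = (1/|G|) sum_C |C| * |chi(C)|^2 = (1/5)[1*|1|^2 + 1*|exp(-4*I*pi/5)|^2 + 1*|exp(2*I*pi/5)|^2 + 1*|exp(-2*I*pi/5)|^2 + 1*|exp(4*I*pi/5)|^2]
  = (1/5)[(1) + (1) + (1) + (1) + (1)] = 5/5 = 1.
(Exp terms are combined using exp(i*s)*conj(exp(i*t)) = exp(i*(s-t)), and sums of them are collapsed using the identity that for every m > 1 the m distinct m-th roots of unity sum to 0, e.g. 1 + exp(2*I*pi/3) + exp(-2*I*pi/3) = 0.)
A character is irreducible iff <chi, chi> = 1, so this representation is irreducible.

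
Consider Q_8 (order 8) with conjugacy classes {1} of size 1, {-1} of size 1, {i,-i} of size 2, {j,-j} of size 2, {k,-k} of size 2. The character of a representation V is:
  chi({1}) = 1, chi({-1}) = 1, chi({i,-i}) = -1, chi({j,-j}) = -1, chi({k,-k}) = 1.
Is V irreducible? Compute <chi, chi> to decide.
Irreducible: <chi, chi> = 1.

Solution. <chi, chi> = (1/|G|) sum_C |C| * |chi(C)|^2 = (1/8)[1*|1|^2 + 1*|1|^2 + 2*|-1|^2 + 2*|-1|^2 + 2*|1|^2]
  = (1/8)[(1) + (1) + (2) + (2) + (2)] = 8/8 = 1.
A character is irreducible iff <chi, chi> = 1, so this representation is irreducible.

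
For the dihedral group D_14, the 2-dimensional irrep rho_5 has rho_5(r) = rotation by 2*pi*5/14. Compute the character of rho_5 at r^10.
chi_{rho_5}(r^10) = 2*cos(2*pi*5*10/14) = -2*cos(pi/7)

Reasoning: rho_5(r^10) is rotation by angle 2*pi*5*10/14, whose trace is 2*cos(2*pi*5*10/14) = -2*cos(pi/7).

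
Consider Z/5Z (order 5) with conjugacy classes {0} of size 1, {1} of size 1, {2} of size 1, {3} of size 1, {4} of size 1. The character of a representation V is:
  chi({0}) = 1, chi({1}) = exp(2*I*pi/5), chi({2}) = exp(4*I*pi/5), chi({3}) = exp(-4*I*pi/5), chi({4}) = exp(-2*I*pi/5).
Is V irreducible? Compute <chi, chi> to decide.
Irreducible: <chi, chi> = 1.

Proof sketch: <chi, chi> = (1/|G|) sum_C |C| * |chi(C)|^2 = (1/5)[1*|1|^2 + 1*|exp(2*I*pi/5)|^2 + 1*|exp(4*I*pi/5)|^2 + 1*|exp(-4*I*pi/5)|^2 + 1*|exp(-2*I*pi/5)|^2]
  = (1/5)[(1) + (1) + (1) + (1) + (1)] = 5/5 = 1.
(Exp terms are combined using exp(i*s)*conj(exp(i*t)) = exp(i*(s-t)), and sums of them are collapsed using the identity that for every m > 1 the m distinct m-th roots of unity sum to 0, e.g. 1 + exp(2*I*pi/3) + exp(-2*I*pi/3) = 0.)
A character is irreducible iff <chi, chi> = 1, so this representation is irreducible.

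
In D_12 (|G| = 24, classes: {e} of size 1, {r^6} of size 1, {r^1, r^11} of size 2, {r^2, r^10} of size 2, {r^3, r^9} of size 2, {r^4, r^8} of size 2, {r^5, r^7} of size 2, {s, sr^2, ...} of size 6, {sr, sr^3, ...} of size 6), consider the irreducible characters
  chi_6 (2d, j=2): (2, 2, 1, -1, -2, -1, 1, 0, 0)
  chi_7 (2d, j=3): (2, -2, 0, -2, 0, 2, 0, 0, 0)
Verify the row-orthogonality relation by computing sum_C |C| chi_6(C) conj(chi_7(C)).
Sum = 0; so <chi_6, chi_7> = 0 (distinct irreducibles are orthogonal).

Solution. Compute term by term over conjugacy classes (|C| * chi_6(C) * conj(chi_7(C))):
  1*(2)*conj(2) + 1*(2)*conj(-2) + 2*(1)*conj(0) + 2*(-1)*conj(-2) + 2*(-2)*conj(0) + 2*(-1)*conj(2) + 2*(1)*conj(0) + 6*(0)*conj(0) + 6*(0)*conj(0)
  = (4) + (-4) + (0) + (4) + (0) + (-4) + (0) + (0) + (0)
  = 0.
Dividing by |G| = 24 gives 0/24 = 0, matching the row-orthogonality relation <chi_6, chi_7> = [chi_6 = chi_7].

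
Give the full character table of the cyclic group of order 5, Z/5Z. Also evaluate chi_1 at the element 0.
Character table of Z/5Z (irreps indexed chi_0,...,chi_4 with chi_k(m) = zeta_5^(k*m), zeta_5 = exp(2*pi*i/5)):
  irrep \ class  {0} (size 1)  {1} (size 1)    {2} (size 1)    {3} (size 1)    {4} (size 1)  
  chi_0          1             1               1               1               1             
  chi_1          1             exp(2*I*pi/5)   exp(4*I*pi/5)   exp(-4*I*pi/5)  exp(-2*I*pi/5)
  chi_2          1             exp(4*I*pi/5)   exp(-2*I*pi/5)  exp(2*I*pi/5)   exp(-4*I*pi/5)
  chi_3          1             exp(-4*I*pi/5)  exp(2*I*pi/5)   exp(-2*I*pi/5)  exp(4*I*pi/5) 
  chi_4          1             exp(-2*I*pi/5)  exp(-4*I*pi/5)  exp(4*I*pi/5)   exp(2*I*pi/5) 

Spot check: chi_1(0) = zeta_5^(1*0) = zeta_5^0 = 1.

Proof sketch: Z/5Z is abelian, so all 5 irreducible complex representations are 1-dimensional. They are given by chi_k(m) = zeta_5^(k*m) for k = 0,...,4. Row orthogonality: sum_m chi_k(m) conj(chi_l(m)) = 5 * [k = l].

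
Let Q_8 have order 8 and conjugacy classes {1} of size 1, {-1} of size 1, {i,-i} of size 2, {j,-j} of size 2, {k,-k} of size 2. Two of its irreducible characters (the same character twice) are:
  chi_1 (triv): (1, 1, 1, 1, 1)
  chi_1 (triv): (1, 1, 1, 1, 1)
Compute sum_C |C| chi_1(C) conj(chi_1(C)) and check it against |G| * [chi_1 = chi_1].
Sum = 8 = |G| = 8; so <chi_1, chi_1> = 1 (norm-1 confirms irreducibility).

Reasoning: Compute term by term over conjugacy classes (|C| * chi_1(C) * conj(chi_1(C))):
  1*(1)*conj(1) + 1*(1)*conj(1) + 2*(1)*conj(1) + 2*(1)*conj(1) + 2*(1)*conj(1)
  = (1) + (1) + (2) + (2) + (2)
  = 8.
Dividing by |G| = 8 gives 8/8 = 1, matching the row-orthogonality relation <chi_1, chi_1> = [chi_1 = chi_1].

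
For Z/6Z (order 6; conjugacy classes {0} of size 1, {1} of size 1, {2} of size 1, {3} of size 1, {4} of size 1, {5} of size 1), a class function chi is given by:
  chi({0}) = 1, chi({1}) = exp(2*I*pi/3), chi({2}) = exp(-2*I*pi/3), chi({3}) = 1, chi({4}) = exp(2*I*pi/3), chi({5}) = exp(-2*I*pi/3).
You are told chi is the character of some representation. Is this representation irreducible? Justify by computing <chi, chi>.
Irreducible: <chi, chi> = 1.

Why: <chi, chi> = (1/|G|) sum_C |C| * |chi(C)|^2 = (1/6)[1*|1|^2 + 1*|exp(2*I*pi/3)|^2 + 1*|exp(-2*I*pi/3)|^2 + 1*|1|^2 + 1*|exp(2*I*pi/3)|^2 + 1*|exp(-2*I*pi/3)|^2]
  = (1/6)[(1) + (1) + (1) + (1) + (1) + (1)] = 6/6 = 1.
(Exp terms are combined using exp(i*s)*conj(exp(i*t)) = exp(i*(s-t)), and sums of them are collapsed using the identity that for every m > 1 the m distinct m-th roots of unity sum to 0, e.g. 1 + exp(2*I*pi/3) + exp(-2*I*pi/3) = 0.)
A character is irreducible iff <chi, chi> = 1, so this representation is irreducible.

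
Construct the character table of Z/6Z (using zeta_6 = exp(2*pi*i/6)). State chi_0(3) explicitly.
Character table of Z/6Z (irreps indexed chi_0,...,chi_5 with chi_k(m) = zeta_6^(k*m), zeta_6 = exp(2*pi*i/6)):
  irrep \ class  {0} (size 1)  {1} (size 1)    {2} (size 1)    {3} (size 1)  {4} (size 1)    {5} (size 1)  
  chi_0          1             1               1               1             1               1             
  chi_1          1             exp(I*pi/3)     exp(2*I*pi/3)   -1            exp(-2*I*pi/3)  exp(-I*pi/3)  
  chi_2          1             exp(2*I*pi/3)   exp(-2*I*pi/3)  1             exp(2*I*pi/3)   exp(-2*I*pi/3)
  chi_3          1             -1              1               -1            1               -1            
  chi_4          1             exp(-2*I*pi/3)  exp(2*I*pi/3)   1             exp(-2*I*pi/3)  exp(2*I*pi/3) 
  chi_5          1             exp(-I*pi/3)    exp(-2*I*pi/3)  -1            exp(2*I*pi/3)   exp(I*pi/3)   

Spot check: chi_0(3) = zeta_6^(0*3) = zeta_6^0 = 1.

Proof sketch: Z/6Z is abelian, so all 6 irreducible complex representations are 1-dimensional. They are given by chi_k(m) = zeta_6^(k*m) for k = 0,...,5. Row orthogonality: sum_m chi_k(m) conj(chi_l(m)) = 6 * [k = l].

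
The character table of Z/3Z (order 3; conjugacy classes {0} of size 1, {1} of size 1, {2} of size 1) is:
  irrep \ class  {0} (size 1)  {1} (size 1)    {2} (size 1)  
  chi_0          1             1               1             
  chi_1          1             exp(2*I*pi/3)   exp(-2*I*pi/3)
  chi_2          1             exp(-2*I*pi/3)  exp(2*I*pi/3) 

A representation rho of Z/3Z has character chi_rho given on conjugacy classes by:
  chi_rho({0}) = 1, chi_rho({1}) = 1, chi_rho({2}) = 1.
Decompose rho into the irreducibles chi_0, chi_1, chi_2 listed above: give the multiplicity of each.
Multiplicities: chi_0: 1, chi_1: 0, chi_2: 0.

Why: Use <chi_rho, chi> = (1/|G|) sum_C |C| * chi_rho(C) * conj(chi(C)) with |G| = 3 for each irreducible chi in the table:
  <chi_rho, chi_0> = (1/3)[1*(1)*conj(1) + 1*(1)*conj(1) + 1*(1)*conj(1)]
      = (1/3)[(1) + (1) + (1)] = 3/3 = 1
  <chi_rho, chi_1> = (1/3)[1*(1)*conj(1) + 1*(1)*conj(exp(2*I*pi/3)) + 1*(1)*conj(exp(-2*I*pi/3))]
      = (1/3)[(1) + (exp(-2*I*pi/3)) + (exp(2*I*pi/3))] = 0/3 = 0
  <chi_rho, chi_2> = (1/3)[1*(1)*conj(1) + 1*(1)*conj(exp(-2*I*pi/3)) + 1*(1)*conj(exp(2*I*pi/3))]
      = (1/3)[(1) + (exp(2*I*pi/3)) + (exp(-2*I*pi/3))] = 0/3 = 0
(Exp terms are combined using exp(i*s)*conj(exp(i*t)) = exp(i*(s-t)), and sums of them are collapsed using the identity that for every m > 1 the m distinct m-th roots of unity sum to 0, e.g. 1 + exp(2*I*pi/3) + exp(-2*I*pi/3) = 0.)
Dimension check: dim(rho) = sum (mult * dim) = 1*1 + 0*1 + 0*1 = 1 = chi_rho(e) = 1.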